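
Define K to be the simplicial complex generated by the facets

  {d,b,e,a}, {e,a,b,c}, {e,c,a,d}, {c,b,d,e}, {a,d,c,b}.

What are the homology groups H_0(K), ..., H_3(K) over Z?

Order the vertices as a < b < c < d < e. Listing each simplex with vertices in this order, K has dimension 3 with simplices:

  0-simplices (5): a, b, c, d, e
  1-simplices (10): ab, ac, ad, ae, bc, bd, be, cd, ce, de
  2-simplices (10): abc, abd, abe, acd, ace, ade, bcd, bce, bde, cde
  3-simplices (5): abcd, abce, abde, acde, bcde

giving chain groups C_0 ≅ Z^5, C_1 ≅ Z^10, C_2 ≅ Z^10, C_3 ≅ Z^5.

The boundary map ∂_1: C_1 → C_0 maps an edge to its endpoints' difference, ∂[p,q] = q − p.
The 5×10 boundary matrix has rank 4 and Smith normal form diag(1,1,1,1).

Boundary ∂_2: C_2 → C_1 sends each 2-simplex [p,q,r] to [q,r] − [p,r] + [p,q]. For instance
  ∂ade = de − ae + ad,
  ∂ace = ce − ae + ac.
The 10×10 boundary matrix has rank 6 and Smith normal form diag(1,1,1,1,1,1).

The boundary map ∂_3: C_3 → C_2 sends each 3-simplex σ to the alternating sum Σ_i (−1)^i (σ with its i-th vertex removed). For instance
  ∂acde = cde − ade + ace − acd,
  ∂abcd = bcd − acd + abd − abc.
The resulting 10×5 matrix has rank 4, and its Smith normal form has invariant factors (1,1,1,1).

From H_k ≅ ker(∂_k) / im(∂_{k+1}) we obtain:

  H_0: rank C_0 − rank ∂_1 = 5 − 4 = 1, and the invariant factors of ∂_1 are all 1, so H_0 ≅ Z.
  H_1: rank ker ∂_1 − rank ∂_2 = (10 − 4) − 6 = 0, and the invariant factors of ∂_2 are all 1, so H_1 ≅ 0.
  H_2: rank ker ∂_2 − rank ∂_3 = (10 − 6) − 4 = 0, and the invariant factors of ∂_3 are all 1, so H_2 ≅ 0.
  H_3: rank ker ∂_3 − rank ∂_4 = (5 − 4) − 0 = 1, and there is no ∂_4, so H_3 ≅ Z.

H_0 ≅ Z,  H_1 = 0,  H_2 = 0,  H_3 ≅ Z.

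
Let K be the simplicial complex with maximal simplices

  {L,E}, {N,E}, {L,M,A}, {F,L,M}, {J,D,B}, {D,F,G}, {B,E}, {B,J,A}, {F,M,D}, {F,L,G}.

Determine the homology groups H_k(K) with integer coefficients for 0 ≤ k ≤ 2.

We work with the vertex ordering A < B < D < E < F < G < J < L < M < N. The simplices of K, each written with vertices in increasing order, are:

  0-simplices (10): A, B, D, E, F, G, J, L, M, N
  1-simplices (18): AB, AJ, AL, AM, BD, BE, BJ, DF, DG, DJ, DM, EL, EN, FG, FL, FM, GL, LM
  2-simplices (7): ABJ, ALM, BDJ, DFG, DFM, FGL, FLM

Hence C_0 ≅ Z^10, C_1 ≅ Z^18, C_2 ≅ Z^7.

Boundary ∂_1: C_1 → C_0 maps an edge to its endpoints' difference, ∂[p,q] = q − p. For instance
  ∂FL = L − F.
The 10×18 boundary matrix has rank 9 and Smith normal form diag(1,1,1,1,1,1,1,1,1).

∂_2: C_2 → C_1 sends each 2-simplex [p,q,r] to [q,r] − [p,r] + [p,q]. For instance
  ∂DFM = FM − DM + DF,
  ∂BDJ = DJ − BJ + BD.
The resulting 18×7 matrix has rank 7, and its Smith normal form has invariant factors (1,1,1,1,1,1,1).

Computing H_k = (kernel of ∂_k) / (image of ∂_{k+1}):

  H_0: rank C_0 − rank ∂_1 = 10 − 9 = 1, and the invariant factors of ∂_1 are all 1, so H_0 = Z.
  H_1: rank ker ∂_1 − rank ∂_2 = (18 − 9) − 7 = 2, and the invariant factors of ∂_2 are all 1, so H_1 = Z^2.
  H_2: rank ker ∂_2 − rank ∂_3 = (7 − 7) − 0 = 0, and there is no ∂_3, so H_2 = 0.

H_0 ≅ Z,  H_1 ≅ Z^2,  H_2 = 0.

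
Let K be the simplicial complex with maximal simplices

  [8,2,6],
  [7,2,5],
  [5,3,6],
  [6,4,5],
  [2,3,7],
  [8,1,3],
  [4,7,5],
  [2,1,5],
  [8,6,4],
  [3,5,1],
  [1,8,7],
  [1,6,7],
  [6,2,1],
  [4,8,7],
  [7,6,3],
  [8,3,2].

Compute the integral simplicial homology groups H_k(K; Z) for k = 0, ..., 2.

H_0 = Z,  H_1 = Z^2,  H_2 = Z.

Take the total order 1 < 2 < 3 < 4 < 5 < 6 < 7 < 8 on the vertex set. Then K (dimension 2) consists of the simplices:

  0-simplices (8): [1], [2], [3], [4], [5], [6], [7], [8]
  1-simplices (24): (24 of them)
  2-simplices (16): [1,2,5], [1,2,6], [1,3,5], [1,3,8], [1,6,7], [1,7,8], [2,3,7], [2,3,8], [2,5,7], [2,6,8], [3,5,6], [3,6,7], [4,5,6], [4,5,7], [4,6,8], [4,7,8]

so the chain groups are C_0 ≅ Z^8, C_1 ≅ Z^24, C_2 ≅ Z^16.

∂_1: C_1 → C_0 maps an edge to its endpoints' difference, ∂[p,q] = q − p.
The 8×24 boundary matrix has rank 7 and Smith normal form diag(1,1,1,1,1,1,1).

∂_2: C_2 → C_1 sends each 2-simplex [p,q,r] to [q,r] − [p,r] + [p,q]. For instance
  ∂[1,2,5] = [2,5] − [1,5] + [1,2],
  ∂[2,3,8] = [3,8] − [2,8] + [2,3].
As a 24×16 matrix over Z this has rank 15, with invariant factors (1,1,1,1,1,1,1,1,1,1,1,1,1,1,1).

Computing H_k = (kernel of ∂_k) / (image of ∂_{k+1}):

  H_0: rank C_0 − rank ∂_1 = 8 − 7 = 1, and the invariant factors of ∂_1 are all 1, so H_0 ≅ Z.
  H_1: rank ker ∂_1 − rank ∂_2 = (24 − 7) − 15 = 2, and the invariant factors of ∂_2 are all 1, so H_1 ≅ Z^2.
  H_2: rank ker ∂_2 − rank ∂_3 = (16 − 15) − 0 = 1, and there is no ∂_3, so H_2 ≅ Z.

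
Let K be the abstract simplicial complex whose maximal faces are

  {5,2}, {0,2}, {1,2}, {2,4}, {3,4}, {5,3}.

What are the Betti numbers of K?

We work with the vertex ordering 0 < 1 < 2 < 3 < 4 < 5. The simplices of K, each written with vertices in increasing order, are:

  0-simplices (6): [0], [1], [2], [3], [4], [5]
  1-simplices (6): [0,2], [1,2], [2,4], [2,5], [3,4], [3,5]

so the chain groups are C_0 ≅ Z^6, C_1 ≅ Z^6.

Boundary ∂_1: C_1 → C_0 maps an edge to its endpoints' difference, ∂[p,q] = q − p. For instance
  ∂[3,5] = [5] − [3].
This gives a 6×6 integer matrix of rank 5; reducing to Smith normal form yields diagonal entries (1,1,1,1,1).

From H_k ≅ ker(∂_k) / im(∂_{k+1}) we obtain:

  H_0: rank C_0 − rank ∂_1 = 6 − 5 = 1, and the invariant factors of ∂_1 are all 1, so H_0 ≅ Z.
  H_1: rank ker ∂_1 − rank ∂_2 = (6 − 5) − 0 = 1, and there is no ∂_2, so H_1 ≅ Z.

Hence the Betti numbers are b_0 = 1, b_1 = 1.

b_0 = 1, b_1 = 1.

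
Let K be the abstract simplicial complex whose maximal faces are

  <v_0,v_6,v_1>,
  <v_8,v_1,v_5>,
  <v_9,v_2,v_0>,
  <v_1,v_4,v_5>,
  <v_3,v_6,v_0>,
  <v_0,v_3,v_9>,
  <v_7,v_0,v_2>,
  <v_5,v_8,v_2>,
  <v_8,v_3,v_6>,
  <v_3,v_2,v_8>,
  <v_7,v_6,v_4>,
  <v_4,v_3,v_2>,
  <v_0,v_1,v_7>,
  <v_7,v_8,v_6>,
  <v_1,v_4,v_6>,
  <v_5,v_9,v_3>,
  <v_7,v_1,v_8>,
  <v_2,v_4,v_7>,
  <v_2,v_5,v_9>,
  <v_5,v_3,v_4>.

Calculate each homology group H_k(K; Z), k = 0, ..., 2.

We work with the vertex ordering v_0 < v_1 < v_2 < v_3 < v_4 < v_5 < v_6 < v_7 < v_8 < v_9. The simplices of K, each written with vertices in increasing order, are:

  0-simplices (10): [v_0], [v_1], [v_2], [v_3], [v_4], [v_5], [v_6], [v_7], [v_8], [v_9]
  1-simplices (30): (30 of them)
  2-simplices (20): (20 of them)

giving chain groups C_0 ≅ Z^10, C_1 ≅ Z^30, C_2 ≅ Z^20.

∂_1: C_1 → C_0 sends each edge [p,q] (with p < q) to q − p.
This gives a 10×30 integer matrix of rank 9; reducing to Smith normal form yields diagonal entries (1,1,1,1,1,1,1,1,1).

∂_2: C_2 → C_1 maps a triangle to the signed sum of its edges. For instance
  ∂[v_2,v_5,v_8] = [v_5,v_8] − [v_2,v_8] + [v_2,v_5],
  ∂[v_2,v_3,v_4] = [v_3,v_4] − [v_2,v_4] + [v_2,v_3].
This gives a 30×20 integer matrix of rank 20; reducing to Smith normal form yields diagonal entries (1,1,1,1,1,1,1,1,1,1,1,1,1,1,1,1,1,1,1,2).

Reading off H_k = ker ∂_k / im ∂_{k+1}:

  H_0: rank C_0 − rank ∂_1 = 10 − 9 = 1, and the invariant factors of ∂_1 are all 1, so H_0 = Z.
  H_1: rank ker ∂_1 − rank ∂_2 = (30 − 9) − 20 = 1, and ∂_2 has invariant factor 2 > 1, so H_1 = Z ⊕ Z_2.
  H_2: rank ker ∂_2 − rank ∂_3 = (20 − 20) − 0 = 0, and there is no ∂_3, so H_2 = 0.

(K is a triangulation of the Klein bottle.)

H_0 ≅ Z,  H_1 ≅ Z ⊕ Z_2,  H_2 = 0.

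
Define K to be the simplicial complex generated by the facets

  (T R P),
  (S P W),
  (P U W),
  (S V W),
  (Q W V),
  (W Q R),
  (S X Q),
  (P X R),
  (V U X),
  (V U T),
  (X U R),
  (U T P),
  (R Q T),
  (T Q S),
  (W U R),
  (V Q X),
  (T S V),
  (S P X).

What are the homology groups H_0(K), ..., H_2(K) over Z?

K has 9 vertices, 27 edges, 18 triangles.
rank ∂_0 = 0, rank ∂_1 = 8 ⇒ b_0 = 9 − 0 − 8 = 1; all invariant factors of ∂_1 are 1 so no torsion. So H_0 = Z.
rank ∂_1 = 8, rank ∂_2 = 18 ⇒ b_1 = 27 − 8 − 18 = 1; ∂_2 has invariant factor(s) [2] giving torsion. So H_1 = Z ⊕ Z/2.
rank ∂_2 = 18, rank ∂_3 = 0 ⇒ b_2 = 18 − 18 − 0 = 0. So H_2 = 0.

H_0 ≅ Z,  H_1 ≅ Z ⊕ Z/2,  H_2 = 0.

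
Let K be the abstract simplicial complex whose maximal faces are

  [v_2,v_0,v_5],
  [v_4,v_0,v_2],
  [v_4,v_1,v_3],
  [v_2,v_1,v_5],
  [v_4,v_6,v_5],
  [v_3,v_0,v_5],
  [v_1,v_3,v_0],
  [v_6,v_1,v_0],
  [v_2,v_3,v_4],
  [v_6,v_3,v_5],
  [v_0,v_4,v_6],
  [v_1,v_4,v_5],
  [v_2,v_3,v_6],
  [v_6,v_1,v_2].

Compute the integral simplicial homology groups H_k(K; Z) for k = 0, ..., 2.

Take the total order v_0 < v_1 < v_2 < v_3 < v_4 < v_5 < v_6 on the vertex set. Then K (dimension 2) consists of the simplices:

  0-simplices (7): [v_0], [v_1], [v_2], [v_3], [v_4], [v_5], [v_6]
  1-simplices (21): (21 of them)
  2-simplices (14): (14 of them)

so the chain groups are C_0 ≅ Z^7, C_1 ≅ Z^21, C_2 ≅ Z^14.

∂_1: C_1 → C_0 maps an edge to its endpoints' difference, ∂[p,q] = q − p.
The 7×21 boundary matrix has rank 6 and Smith normal form diag(1,1,1,1,1,1).

∂_2: C_2 → C_1 sends each 2-simplex [p,q,r] to [q,r] − [p,r] + [p,q]. For instance
  ∂[v_1,v_4,v_5] = [v_4,v_5] − [v_1,v_5] + [v_1,v_4],
  ∂[v_0,v_4,v_6] = [v_4,v_6] − [v_0,v_6] + [v_0,v_4].
The 21×14 boundary matrix has rank 13 and Smith normal form diag(1,1,1,1,1,1,1,1,1,1,1,1,1).

From H_k ≅ ker(∂_k) / im(∂_{k+1}) we obtain:

  H_0: rank C_0 − rank ∂_1 = 7 − 6 = 1, and the invariant factors of ∂_1 are all 1, so H_0 = Z.
  H_1: rank ker ∂_1 − rank ∂_2 = (21 − 6) − 13 = 2, and the invariant factors of ∂_2 are all 1, so H_1 = Z^2.
  H_2: rank ker ∂_2 − rank ∂_3 = (14 − 13) − 0 = 1, and there is no ∂_3, so H_2 = Z.

As a check, the Euler characteristic is 7 − 21 + 14 = 0, which agrees with 1 − 2 + 1 = 0.

H_0 ≅ Z,  H_1 ≅ Z^2,  H_2 ≅ Z.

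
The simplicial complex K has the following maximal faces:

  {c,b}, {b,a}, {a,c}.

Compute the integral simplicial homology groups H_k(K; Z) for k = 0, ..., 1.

Fix the vertex order a < b < c and write every simplex with vertices in increasing order. Then dim K = 1 and the simplices of K are:

  0-simplices (3): a, b, c
  1-simplices (3): ab, ac, bc

Hence C_0 ≅ Z^3, C_1 ≅ Z^3.

∂_1: C_1 → C_0 sends each edge [p,q] (with p < q) to q − p.
This gives a 3×3 integer matrix of rank 2; reducing to Smith normal form yields diagonal entries (1,1).

From H_k ≅ ker(∂_k) / im(∂_{k+1}) we obtain:

  H_0: rank C_0 − rank ∂_1 = 3 − 2 = 1, and the invariant factors of ∂_1 are all 1, so H_0 ≅ Z.
  H_1: rank ker ∂_1 − rank ∂_2 = (3 − 2) − 0 = 1, and there is no ∂_2, so H_1 ≅ Z.

As a check, the Euler characteristic is 3 − 3 = 0, which agrees with 1 − 1 = 0.

H_0 ≅ Z,  H_1 ≅ Z.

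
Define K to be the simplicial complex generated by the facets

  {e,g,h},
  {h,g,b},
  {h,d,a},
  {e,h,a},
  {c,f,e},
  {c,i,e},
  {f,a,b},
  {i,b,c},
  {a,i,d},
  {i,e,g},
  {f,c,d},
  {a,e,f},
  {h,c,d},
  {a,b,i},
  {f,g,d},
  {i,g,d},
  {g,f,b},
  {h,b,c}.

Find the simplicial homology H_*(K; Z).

H_0 = Z,  H_1 = Z^2,  H_2 = Z.

We work with the vertex ordering a < b < c < d < e < f < g < h < i. The simplices of K, each written with vertices in increasing order, are:

  0-simplices (9): a, b, c, d, e, f, g, h, i
  1-simplices (27): ab, ad, ae, af, ah, ai, bc, bf, bg, bh, bi, cd, ce, cf, ch, ci, df, dg, dh, di, ef, eg, eh, ei, fg, gh, gi
  2-simplices (18): abf, abi, adh, adi, aef, aeh, bch, bci, bfg, bgh, cdf, cdh, cef, cei, dfg, dgi, egh, egi

giving chain groups C_0 ≅ Z^9, C_1 ≅ Z^27, C_2 ≅ Z^18.

∂_1: C_1 → C_0 sends each edge [p,q] (with p < q) to q − p. For instance
  ∂bg = g − b.
As a 9×27 matrix over Z this has rank 8, with invariant factors (1,1,1,1,1,1,1,1).

∂_2: C_2 → C_1 acts by ∂[p,q,r] = [q,r] − [p,r] + [p,q]. For instance
  ∂adi = di − ai + ad,
  ∂bgh = gh − bh + bg.
This gives a 27×18 integer matrix of rank 17; reducing to Smith normal form yields diagonal entries (1,1,1,1,1,1,1,1,1,1,1,1,1,1,1,1,1).

Computing H_k = (kernel of ∂_k) / (image of ∂_{k+1}):

  H_0: rank C_0 − rank ∂_1 = 9 − 8 = 1, and the invariant factors of ∂_1 are all 1, so H_0 = Z.
  H_1: rank ker ∂_1 − rank ∂_2 = (27 − 8) − 17 = 2, and the invariant factors of ∂_2 are all 1, so H_1 = Z^2.
  H_2: rank ker ∂_2 − rank ∂_3 = (18 − 17) − 0 = 1, and there is no ∂_3, so H_2 = Z.

As a check, the Euler characteristic is 9 − 27 + 18 = 0, which agrees with 1 − 2 + 1 = 0.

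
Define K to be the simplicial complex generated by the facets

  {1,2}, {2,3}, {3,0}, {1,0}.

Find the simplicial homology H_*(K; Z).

H_0 ≅ Z,  H_1 ≅ Z.

We work with the vertex ordering 0 < 1 < 2 < 3. The simplices of K, each written with vertices in increasing order, are:

  0-simplices (4): [0], [1], [2], [3]
  1-simplices (4): [0,1], [0,3], [1,2], [2,3]

so the chain groups are C_0 ≅ Z^4, C_1 ≅ Z^4.

The boundary map ∂_1: C_1 → C_0 maps an edge to its endpoints' difference, ∂[p,q] = q − p.
This gives a 4×4 integer matrix of rank 3; reducing to Smith normal form yields diagonal entries (1,1,1).

From H_k ≅ ker(∂_k) / im(∂_{k+1}) we obtain:

  H_0: rank C_0 − rank ∂_1 = 4 − 3 = 1, and the invariant factors of ∂_1 are all 1, so H_0 ≅ Z.
  H_1: rank ker ∂_1 − rank ∂_2 = (4 − 3) − 0 = 1, and there is no ∂_2, so H_1 ≅ Z.

As a check, the Euler characteristic is 4 − 4 = 0, which agrees with 1 − 1 = 0.
(K is a triangulation of the circle S^1.)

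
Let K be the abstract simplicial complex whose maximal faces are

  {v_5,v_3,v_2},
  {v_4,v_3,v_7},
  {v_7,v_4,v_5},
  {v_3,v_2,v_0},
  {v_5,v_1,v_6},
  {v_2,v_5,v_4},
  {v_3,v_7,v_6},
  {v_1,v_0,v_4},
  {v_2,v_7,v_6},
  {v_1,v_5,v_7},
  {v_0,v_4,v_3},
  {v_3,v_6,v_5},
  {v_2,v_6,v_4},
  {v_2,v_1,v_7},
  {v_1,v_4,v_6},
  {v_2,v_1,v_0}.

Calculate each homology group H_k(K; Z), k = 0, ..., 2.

H_0 ≅ Z,  H_1 ≅ Z^2,  H_2 ≅ Z.

K has 8 vertices, 24 edges, 16 triangles.
rank ∂_0 = 0, rank ∂_1 = 7 ⇒ b_0 = 8 − 0 − 7 = 1; all invariant factors of ∂_1 are 1 so no torsion. So H_0 ≅ Z.
rank ∂_1 = 7, rank ∂_2 = 15 ⇒ b_1 = 24 − 7 − 15 = 2; all invariant factors of ∂_2 are 1 so no torsion. So H_1 ≅ Z^2.
rank ∂_2 = 15, rank ∂_3 = 0 ⇒ b_2 = 16 − 15 − 0 = 1. So H_2 ≅ Z.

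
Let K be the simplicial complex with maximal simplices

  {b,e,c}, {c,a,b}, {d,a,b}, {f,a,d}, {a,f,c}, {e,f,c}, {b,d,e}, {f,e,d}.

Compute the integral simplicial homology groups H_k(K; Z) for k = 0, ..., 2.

H_0 = Z,  H_1 = 0,  H_2 = Z.

K has 6 vertices, 12 edges, 8 triangles.
rank ∂_0 = 0, rank ∂_1 = 5 ⇒ b_0 = 6 − 0 − 5 = 1; all invariant factors of ∂_1 are 1 so no torsion. So H_0 = Z.
rank ∂_1 = 5, rank ∂_2 = 7 ⇒ b_1 = 12 − 5 − 7 = 0; all invariant factors of ∂_2 are 1 so no torsion. So H_1 = 0.
rank ∂_2 = 7, rank ∂_3 = 0 ⇒ b_2 = 8 − 7 − 0 = 1. So H_2 = Z.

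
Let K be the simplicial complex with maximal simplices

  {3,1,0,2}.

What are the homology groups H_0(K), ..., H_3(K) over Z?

H_0 ≅ Z,  H_1 = 0,  H_2 = 0,  H_3 = 0.

We work with the vertex ordering 0 < 1 < 2 < 3. The simplices of K, each written with vertices in increasing order, are:

  0-simplices (4): [0], [1], [2], [3]
  1-simplices (6): [0,1], [0,2], [0,3], [1,2], [1,3], [2,3]
  2-simplices (4): [0,1,2], [0,1,3], [0,2,3], [1,2,3]
  3-simplices (1): [0,1,2,3]

giving chain groups C_0 ≅ Z^4, C_1 ≅ Z^6, C_2 ≅ Z^4, C_3 ≅ Z^1.

The boundary map ∂_1: C_1 → C_0 maps an edge to its endpoints' difference, ∂[p,q] = q − p. For instance
  ∂[0,3] = [3] − [0].
This gives a 4×6 integer matrix of rank 3; reducing to Smith normal form yields diagonal entries (1,1,1).

Boundary ∂_2: C_2 → C_1 sends each 2-simplex [p,q,r] to [q,r] − [p,r] + [p,q]. For instance
  ∂[0,1,3] = [1,3] − [0,3] + [0,1],
  ∂[0,1,2] = [1,2] − [0,2] + [0,1].
The resulting 6×4 matrix has rank 3, and its Smith normal form has invariant factors (1,1,1).

The boundary map ∂_3: C_3 → C_2 sends each 3-simplex σ to the alternating sum Σ_i (−1)^i (σ with its i-th vertex removed). For instance
  ∂[0,1,2,3] = [1,2,3] − [0,2,3] + [0,1,3] − [0,1,2].
This gives a 4×1 integer matrix of rank 1; reducing to Smith normal form yields diagonal entries (1).

From H_k ≅ ker(∂_k) / im(∂_{k+1}) we obtain:

  H_0: rank C_0 − rank ∂_1 = 4 − 3 = 1, and the invariant factors of ∂_1 are all 1, so H_0 = Z.
  H_1: rank ker ∂_1 − rank ∂_2 = (6 − 3) − 3 = 0, and the invariant factors of ∂_2 are all 1, so H_1 = 0.
  H_2: rank ker ∂_2 − rank ∂_3 = (4 − 3) − 1 = 0, and the invariant factors of ∂_3 are all 1, so H_2 = 0.
  H_3: rank ker ∂_3 − rank ∂_4 = (1 − 1) − 0 = 0, and there is no ∂_4, so H_3 = 0.

As a check, the Euler characteristic is 4 − 6 + 4 − 1 = 1, which agrees with 1 − 0 + 0 − 0 = 1.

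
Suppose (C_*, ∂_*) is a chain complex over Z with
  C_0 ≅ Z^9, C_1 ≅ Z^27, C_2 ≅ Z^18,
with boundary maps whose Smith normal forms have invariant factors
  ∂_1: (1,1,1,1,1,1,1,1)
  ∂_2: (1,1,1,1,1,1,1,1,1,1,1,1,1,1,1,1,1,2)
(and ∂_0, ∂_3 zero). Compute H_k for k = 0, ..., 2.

H_0 = Z,  H_1 = Z ⊕ Z/2,  H_2 = 0.

H_0: b_0 = 9 − 0 − 8 = 1; torsion from ∂_1 factors > 1: none. So H_0 = Z.
H_1: b_1 = 27 − 8 − 18 = 1; torsion from ∂_2 factors > 1: [2]. So H_1 = Z ⊕ Z/2.
H_2: b_2 = 18 − 18 − 0 = 0; torsion from ∂_3 factors > 1: none. So H_2 = 0.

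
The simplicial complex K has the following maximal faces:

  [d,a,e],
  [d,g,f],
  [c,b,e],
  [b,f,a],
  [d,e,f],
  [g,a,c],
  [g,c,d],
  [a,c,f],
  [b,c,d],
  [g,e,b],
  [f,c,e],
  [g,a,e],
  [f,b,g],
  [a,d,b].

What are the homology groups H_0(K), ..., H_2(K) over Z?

H_0 = Z,  H_1 = Z^2,  H_2 = Z.

K has 7 vertices, 21 edges, 14 triangles.
rank ∂_0 = 0, rank ∂_1 = 6 ⇒ b_0 = 7 − 0 − 6 = 1; all invariant factors of ∂_1 are 1 so no torsion. So H_0 = Z.
rank ∂_1 = 6, rank ∂_2 = 13 ⇒ b_1 = 21 − 6 − 13 = 2; all invariant factors of ∂_2 are 1 so no torsion. So H_1 = Z^2.
rank ∂_2 = 13, rank ∂_3 = 0 ⇒ b_2 = 14 − 13 − 0 = 1. So H_2 = Z.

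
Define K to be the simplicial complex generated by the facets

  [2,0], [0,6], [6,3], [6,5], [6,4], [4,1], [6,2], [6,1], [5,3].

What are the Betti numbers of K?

b_0 = 1, b_1 = 3.

We work with the vertex ordering 0 < 1 < 2 < 3 < 4 < 5 < 6. The simplices of K, each written with vertices in increasing order, are:

  0-simplices (7): [0], [1], [2], [3], [4], [5], [6]
  1-simplices (9): [0,2], [0,6], [1,4], [1,6], [2,6], [3,5], [3,6], [4,6], [5,6]

so the chain groups are C_0 ≅ Z^7, C_1 ≅ Z^9.

The boundary map ∂_1: C_1 → C_0 is given by ∂[p,q] = [q] − [p].
The 7×9 boundary matrix has rank 6 and Smith normal form diag(1,1,1,1,1,1).

Now H_k = ker ∂_k / im ∂_{k+1}, so:

  H_0: rank C_0 − rank ∂_1 = 7 − 6 = 1, and the invariant factors of ∂_1 are all 1, so H_0 ≅ Z.
  H_1: rank ker ∂_1 − rank ∂_2 = (9 − 6) − 0 = 3, and there is no ∂_2, so H_1 ≅ Z^3.

(K is a triangulation of a wedge of 3 circles.)

Hence the Betti numbers are b_0 = 1, b_1 = 3.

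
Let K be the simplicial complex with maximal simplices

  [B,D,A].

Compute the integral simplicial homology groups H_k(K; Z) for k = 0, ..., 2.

We work with the vertex ordering A < B < D. The simplices of K, each written with vertices in increasing order, are:

  0-simplices (3): A, B, D
  1-simplices (3): AB, AD, BD
  2-simplices (1): ABD

Hence C_0 ≅ Z^3, C_1 ≅ Z^3, C_2 ≅ Z^1.

∂_1: C_1 → C_0 sends each edge [p,q] (with p < q) to q − p. For instance
  ∂AD = D − A.
The 3×3 boundary matrix has rank 2 and Smith normal form diag(1,1).

Boundary ∂_2: C_2 → C_1 acts by ∂[p,q,r] = [q,r] − [p,r] + [p,q]. For instance
  ∂ABD = BD − AD + AB.
The resulting 3×1 matrix has rank 1, and its Smith normal form has invariant factors (1).

From H_k ≅ ker(∂_k) / im(∂_{k+1}) we obtain:

  H_0: rank C_0 − rank ∂_1 = 3 − 2 = 1, and the invariant factors of ∂_1 are all 1, so H_0 = Z.
  H_1: rank ker ∂_1 − rank ∂_2 = (3 − 2) − 1 = 0, and the invariant factors of ∂_2 are all 1, so H_1 = 0.
  H_2: rank ker ∂_2 − rank ∂_3 = (1 − 1) − 0 = 0, and there is no ∂_3, so H_2 = 0.

As a check, the Euler characteristic is 3 − 3 + 1 = 1, which agrees with 1 − 0 + 0 = 1.
(K is a triangulation of the 2-simplex.)

H_0 = Z,  H_1 = 0,  H_2 = 0.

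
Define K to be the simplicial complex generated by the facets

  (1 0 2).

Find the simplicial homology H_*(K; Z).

H_0 = Z,  H_1 = 0,  H_2 = 0.

Take the total order 0 < 1 < 2 on the vertex set. Then K (dimension 2) consists of the simplices:

  0-simplices (3): [0], [1], [2]
  1-simplices (3): [0,1], [0,2], [1,2]
  2-simplices (1): [0,1,2]

giving chain groups C_0 ≅ Z^3, C_1 ≅ Z^3, C_2 ≅ Z^1.

Boundary ∂_1: C_1 → C_0 maps an edge to its endpoints' difference, ∂[p,q] = q − p.
As a 3×3 matrix over Z this has rank 2, with invariant factors (1,1).

∂_2: C_2 → C_1 maps a triangle to the signed sum of its edges. For instance
  ∂[0,1,2] = [1,2] − [0,2] + [0,1].
The 3×1 boundary matrix has rank 1 and Smith normal form diag(1).

Reading off H_k = ker ∂_k / im ∂_{k+1}:

  H_0: rank C_0 − rank ∂_1 = 3 − 2 = 1, and the invariant factors of ∂_1 are all 1, so H_0 ≅ Z.
  H_1: rank ker ∂_1 − rank ∂_2 = (3 − 2) − 1 = 0, and the invariant factors of ∂_2 are all 1, so H_1 ≅ 0.
  H_2: rank ker ∂_2 − rank ∂_3 = (1 − 1) − 0 = 0, and there is no ∂_3, so H_2 ≅ 0.

As a check, the Euler characteristic is 3 − 3 + 1 = 1, which agrees with 1 − 0 + 0 = 1.
(K is a triangulation of the 2-simplex.)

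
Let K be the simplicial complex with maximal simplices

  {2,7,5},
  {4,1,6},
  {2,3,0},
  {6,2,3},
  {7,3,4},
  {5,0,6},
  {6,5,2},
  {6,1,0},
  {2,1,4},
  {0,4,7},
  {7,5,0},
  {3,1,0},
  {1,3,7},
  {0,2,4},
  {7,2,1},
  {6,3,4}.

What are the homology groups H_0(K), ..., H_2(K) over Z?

H_0 ≅ Z,  H_1 ≅ Z^2,  H_2 ≅ Z.

Fix the vertex order 0 < 1 < 2 < 3 < 4 < 5 < 6 < 7 and write every simplex with vertices in increasing order. Then dim K = 2 and the simplices of K are:

  0-simplices (8): [0], [1], [2], [3], [4], [5], [6], [7]
  1-simplices (24): (24 of them)
  2-simplices (16): [0,1,3], [0,1,6], [0,2,3], [0,2,4], [0,4,7], [0,5,6], [0,5,7], [1,2,4], [1,2,7], [1,3,7], [1,4,6], [2,3,6], [2,5,6], [2,5,7], [3,4,6], [3,4,7]

so the chain groups are C_0 ≅ Z^8, C_1 ≅ Z^24, C_2 ≅ Z^16.

∂_1: C_1 → C_0 maps an edge to its endpoints' difference, ∂[p,q] = q − p. For instance
  ∂[0,1] = [1] − [0].
The 8×24 boundary matrix has rank 7 and Smith normal form diag(1,1,1,1,1,1,1).

The boundary map ∂_2: C_2 → C_1 sends each 2-simplex [p,q,r] to [q,r] − [p,r] + [p,q]. For instance
  ∂[1,2,4] = [2,4] − [1,4] + [1,2],
  ∂[0,2,3] = [2,3] − [0,3] + [0,2].
As a 24×16 matrix over Z this has rank 15, with invariant factors (1,1,1,1,1,1,1,1,1,1,1,1,1,1,1).

Computing H_k = (kernel of ∂_k) / (image of ∂_{k+1}):

  H_0: rank C_0 − rank ∂_1 = 8 − 7 = 1, and the invariant factors of ∂_1 are all 1, so H_0 = Z.
  H_1: rank ker ∂_1 − rank ∂_2 = (24 − 7) − 15 = 2, and the invariant factors of ∂_2 are all 1, so H_1 = Z^2.
  H_2: rank ker ∂_2 − rank ∂_3 = (16 − 15) − 0 = 1, and there is no ∂_3, so H_2 = Z.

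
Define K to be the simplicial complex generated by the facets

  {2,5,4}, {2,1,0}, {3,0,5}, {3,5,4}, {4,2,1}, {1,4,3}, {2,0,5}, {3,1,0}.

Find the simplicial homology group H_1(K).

H_1 ≅ 0.

Take the total order 0 < 1 < 2 < 3 < 4 < 5 on the vertex set. Then K (dimension 2) consists of the simplices:

  0-simplices (6): [0], [1], [2], [3], [4], [5]
  1-simplices (12): [0,1], [0,2], [0,3], [0,5], [1,2], [1,3], [1,4], [2,4], [2,5], [3,4], [3,5], [4,5]
  2-simplices (8): [0,1,2], [0,1,3], [0,2,5], [0,3,5], [1,2,4], [1,3,4], [2,4,5], [3,4,5]

Hence C_0 ≅ Z^6, C_1 ≅ Z^12, C_2 ≅ Z^8.

The boundary map ∂_1: C_1 → C_0 maps an edge to its endpoints' difference, ∂[p,q] = q − p. For instance
  ∂[2,4] = [4] − [2].
The 6×12 boundary matrix has rank 5 and Smith normal form diag(1,1,1,1,1).

The boundary map ∂_2: C_2 → C_1 acts by ∂[p,q,r] = [q,r] − [p,r] + [p,q]. For instance
  ∂[1,3,4] = [3,4] − [1,4] + [1,3],
  ∂[0,3,5] = [3,5] − [0,5] + [0,3].
This gives a 12×8 integer matrix of rank 7; reducing to Smith normal form yields diagonal entries (1,1,1,1,1,1,1).

Now H_k = ker ∂_k / im ∂_{k+1}, so:

  H_1: rank ker ∂_1 − rank ∂_2 = (12 − 5) − 7 = 0, and the invariant factors of ∂_2 are all 1, so H_1 ≅ 0.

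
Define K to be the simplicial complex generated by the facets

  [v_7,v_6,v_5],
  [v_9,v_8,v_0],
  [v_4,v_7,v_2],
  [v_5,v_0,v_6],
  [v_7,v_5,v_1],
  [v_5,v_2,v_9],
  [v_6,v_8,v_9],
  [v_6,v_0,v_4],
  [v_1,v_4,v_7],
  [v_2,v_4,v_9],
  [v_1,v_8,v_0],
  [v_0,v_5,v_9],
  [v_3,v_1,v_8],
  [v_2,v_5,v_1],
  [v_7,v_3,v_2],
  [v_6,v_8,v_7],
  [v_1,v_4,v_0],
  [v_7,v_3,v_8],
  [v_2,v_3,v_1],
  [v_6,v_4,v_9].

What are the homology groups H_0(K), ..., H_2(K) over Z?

Fix the vertex order v_0 < v_1 < v_2 < v_3 < v_4 < v_5 < v_6 < v_7 < v_8 < v_9 and write every simplex with vertices in increasing order. Then dim K = 2 and the simplices of K are:

  0-simplices (10): [v_0], [v_1], [v_2], [v_3], [v_4], [v_5], [v_6], [v_7], [v_8], [v_9]
  1-simplices (30): (30 of them)
  2-simplices (20): (20 of them)

so the chain groups are C_0 ≅ Z^10, C_1 ≅ Z^30, C_2 ≅ Z^20.

The boundary map ∂_1: C_1 → C_0 maps an edge to its endpoints' difference, ∂[p,q] = q − p. For instance
  ∂[v_4,v_7] = [v_7] − [v_4].
The 10×30 boundary matrix has rank 9 and Smith normal form diag(1,1,1,1,1,1,1,1,1).

Boundary ∂_2: C_2 → C_1 maps a triangle to the signed sum of its edges. For instance
  ∂[v_1,v_2,v_5] = [v_2,v_5] − [v_1,v_5] + [v_1,v_2],
  ∂[v_2,v_4,v_7] = [v_4,v_7] − [v_2,v_7] + [v_2,v_4].
As a 30×20 matrix over Z this has rank 20, with invariant factors (1,1,1,1,1,1,1,1,1,1,1,1,1,1,1,1,1,1,1,2).

Computing H_k = (kernel of ∂_k) / (image of ∂_{k+1}):

  H_0: rank C_0 − rank ∂_1 = 10 − 9 = 1, and the invariant factors of ∂_1 are all 1, so H_0 ≅ Z.
  H_1: rank ker ∂_1 − rank ∂_2 = (30 − 9) − 20 = 1, and ∂_2 has invariant factor 2 > 1, so H_1 ≅ Z ⊕ Z/2.
  H_2: rank ker ∂_2 − rank ∂_3 = (20 − 20) − 0 = 0, and there is no ∂_3, so H_2 ≅ 0.

As a check, the Euler characteristic is 10 − 30 + 20 = 0, which agrees with 1 − 1 + 0 = 0.

H_0 ≅ Z,  H_1 ≅ Z ⊕ Z/2,  H_2 = 0.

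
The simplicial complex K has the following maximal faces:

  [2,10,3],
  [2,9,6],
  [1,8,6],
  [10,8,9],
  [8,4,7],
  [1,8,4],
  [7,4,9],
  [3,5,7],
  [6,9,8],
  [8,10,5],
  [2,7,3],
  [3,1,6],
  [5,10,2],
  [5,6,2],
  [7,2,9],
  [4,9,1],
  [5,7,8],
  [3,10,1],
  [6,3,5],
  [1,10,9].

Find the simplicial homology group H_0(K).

We work with the vertex ordering 1 < 2 < 3 < 4 < 5 < 6 < 7 < 8 < 9 < 10. The simplices of K, each written with vertices in increasing order, are:

  0-simplices (10): [1], [2], [3], [4], [5], [6], [7], [8], [9], [10]
  1-simplices (30): (30 of them)
  2-simplices (20): (20 of them)

giving chain groups C_0 ≅ Z^10, C_1 ≅ Z^30, C_2 ≅ Z^20.

The boundary map ∂_1: C_1 → C_0 maps an edge to its endpoints' difference, ∂[p,q] = q − p.
As a 10×30 matrix over Z this has rank 9, with invariant factors (1,1,1,1,1,1,1,1,1).

∂_2: C_2 → C_1 acts by ∂[p,q,r] = [q,r] − [p,r] + [p,q]. For instance
  ∂[3,5,6] = [5,6] − [3,6] + [3,5],
  ∂[1,3,10] = [3,10] − [1,10] + [1,3].
The 30×20 boundary matrix has rank 20 and Smith normal form diag(1,1,1,1,1,1,1,1,1,1,1,1,1,1,1,1,1,1,1,2).

Computing H_k = (kernel of ∂_k) / (image of ∂_{k+1}):

  H_0: rank C_0 − rank ∂_1 = 10 − 9 = 1, and the invariant factors of ∂_1 are all 1, so H_0 ≅ Z.

(K is a triangulation of the Klein bottle.)

H_0 = Z.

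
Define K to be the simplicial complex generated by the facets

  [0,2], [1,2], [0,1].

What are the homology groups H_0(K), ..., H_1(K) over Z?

Fix the vertex order 0 < 1 < 2 and write every simplex with vertices in increasing order. Then dim K = 1 and the simplices of K are:

  0-simplices (3): [0], [1], [2]
  1-simplices (3): [0,1], [0,2], [1,2]

Hence C_0 ≅ Z^3, C_1 ≅ Z^3.

The boundary map ∂_1: C_1 → C_0 is given by ∂[p,q] = [q] − [p]. For instance
  ∂[1,2] = [2] − [1].
As a 3×3 matrix over Z this has rank 2, with invariant factors (1,1).

From H_k ≅ ker(∂_k) / im(∂_{k+1}) we obtain:

  H_0: rank C_0 − rank ∂_1 = 3 − 2 = 1, and the invariant factors of ∂_1 are all 1, so H_0 ≅ Z.
  H_1: rank ker ∂_1 − rank ∂_2 = (3 − 2) − 0 = 1, and there is no ∂_2, so H_1 ≅ Z.

(K is a triangulation of the circle S^1.)

H_0 = Z,  H_1 = Z.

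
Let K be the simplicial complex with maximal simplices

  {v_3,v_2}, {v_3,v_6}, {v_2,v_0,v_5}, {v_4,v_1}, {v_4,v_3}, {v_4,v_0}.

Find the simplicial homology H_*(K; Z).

Fix the vertex order v_0 < v_1 < v_2 < v_3 < v_4 < v_5 < v_6 and write every simplex with vertices in increasing order. Then dim K = 2 and the simplices of K are:

  0-simplices (7): [v_0], [v_1], [v_2], [v_3], [v_4], [v_5], [v_6]
  1-simplices (8): [v_0,v_2], [v_0,v_4], [v_0,v_5], [v_1,v_4], [v_2,v_3], [v_2,v_5], [v_3,v_4], [v_3,v_6]
  2-simplices (1): [v_0,v_2,v_5]

Hence C_0 ≅ Z^7, C_1 ≅ Z^8, C_2 ≅ Z^1.

Boundary ∂_1: C_1 → C_0 maps an edge to its endpoints' difference, ∂[p,q] = q − p. For instance
  ∂[v_0,v_5] = [v_5] − [v_0].
The 7×8 boundary matrix has rank 6 and Smith normal form diag(1,1,1,1,1,1).

The boundary map ∂_2: C_2 → C_1 maps a triangle to the signed sum of its edges. For instance
  ∂[v_0,v_2,v_5] = [v_2,v_5] − [v_0,v_5] + [v_0,v_2].
The 8×1 boundary matrix has rank 1 and Smith normal form diag(1).

From H_k ≅ ker(∂_k) / im(∂_{k+1}) we obtain:

  H_0: rank C_0 − rank ∂_1 = 7 − 6 = 1, and the invariant factors of ∂_1 are all 1, so H_0 = Z.
  H_1: rank ker ∂_1 − rank ∂_2 = (8 − 6) − 1 = 1, and the invariant factors of ∂_2 are all 1, so H_1 = Z.
  H_2: rank ker ∂_2 − rank ∂_3 = (1 − 1) − 0 = 0, and there is no ∂_3, so H_2 = 0.

H_0 = Z,  H_1 = Z,  H_2 = 0.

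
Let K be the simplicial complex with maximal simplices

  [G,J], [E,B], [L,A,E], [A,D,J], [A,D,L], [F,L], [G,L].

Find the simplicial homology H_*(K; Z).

H_0 = Z,  H_1 = Z,  H_2 = 0.

Order the vertices as A < B < D < E < F < G < J < L. Listing each simplex with vertices in this order, K has dimension 2 with simplices:

  0-simplices (8): A, B, D, E, F, G, J, L
  1-simplices (11): AD, AE, AJ, AL, BE, DJ, DL, EL, FL, GJ, GL
  2-simplices (3): ADJ, ADL, AEL

giving chain groups C_0 ≅ Z^8, C_1 ≅ Z^11, C_2 ≅ Z^3.

∂_1: C_1 → C_0 sends each edge [p,q] (with p < q) to q − p.
This gives a 8×11 integer matrix of rank 7; reducing to Smith normal form yields diagonal entries (1,1,1,1,1,1,1).

Boundary ∂_2: C_2 → C_1 sends each 2-simplex [p,q,r] to [q,r] − [p,r] + [p,q]. For instance
  ∂ADJ = DJ − AJ + AD,
  ∂AEL = EL − AL + AE.
The resulting 11×3 matrix has rank 3, and its Smith normal form has invariant factors (1,1,1).

Computing H_k = (kernel of ∂_k) / (image of ∂_{k+1}):

  H_0: rank C_0 − rank ∂_1 = 8 − 7 = 1, and the invariant factors of ∂_1 are all 1, so H_0 = Z.
  H_1: rank ker ∂_1 − rank ∂_2 = (11 − 7) − 3 = 1, and the invariant factors of ∂_2 are all 1, so H_1 = Z.
  H_2: rank ker ∂_2 − rank ∂_3 = (3 − 3) − 0 = 0, and there is no ∂_3, so H_2 = 0.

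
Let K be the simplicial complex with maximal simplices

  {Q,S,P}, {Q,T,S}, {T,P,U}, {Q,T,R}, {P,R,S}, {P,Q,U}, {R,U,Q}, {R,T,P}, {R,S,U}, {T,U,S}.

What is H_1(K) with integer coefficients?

Order the vertices as P < Q < R < S < T < U. Listing each simplex with vertices in this order, K has dimension 2 with simplices:

  0-simplices (6): P, Q, R, S, T, U
  1-simplices (15): PQ, PR, PS, PT, PU, QR, QS, QT, QU, RS, RT, RU, ST, SU, TU
  2-simplices (10): PQS, PQU, PRS, PRT, PTU, QRT, QRU, QST, RSU, STU

so the chain groups are C_0 ≅ Z^6, C_1 ≅ Z^15, C_2 ≅ Z^10.

The boundary map ∂_1: C_1 → C_0 sends each edge [p,q] (with p < q) to q − p.
The resulting 6×15 matrix has rank 5, and its Smith normal form has invariant factors (1,1,1,1,1).

Boundary ∂_2: C_2 → C_1 acts by ∂[p,q,r] = [q,r] − [p,r] + [p,q]. For instance
  ∂PQU = QU − PU + PQ,
  ∂PTU = TU − PU + PT.
The 15×10 boundary matrix has rank 10 and Smith normal form diag(1,1,1,1,1,1,1,1,1,2).

Reading off H_k = ker ∂_k / im ∂_{k+1}:

  H_1: rank ker ∂_1 − rank ∂_2 = (15 − 5) − 10 = 0, and ∂_2 has invariant factor 2 > 1, so H_1 = Z/2.

H_1 ≅ Z/2.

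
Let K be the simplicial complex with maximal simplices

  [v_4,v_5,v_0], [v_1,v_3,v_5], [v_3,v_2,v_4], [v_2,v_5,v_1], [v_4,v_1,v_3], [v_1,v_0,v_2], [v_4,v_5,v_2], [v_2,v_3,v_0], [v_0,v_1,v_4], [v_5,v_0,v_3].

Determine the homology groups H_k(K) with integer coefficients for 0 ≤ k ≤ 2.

K has 6 vertices, 15 edges, 10 triangles.
rank ∂_0 = 0, rank ∂_1 = 5 ⇒ b_0 = 6 − 0 − 5 = 1; all invariant factors of ∂_1 are 1 so no torsion. So H_0 ≅ Z.
rank ∂_1 = 5, rank ∂_2 = 10 ⇒ b_1 = 15 − 5 − 10 = 0; ∂_2 has invariant factor(s) [2] giving torsion. So H_1 ≅ Z/2.
rank ∂_2 = 10, rank ∂_3 = 0 ⇒ b_2 = 10 − 10 − 0 = 0. So H_2 ≅ 0.

H_0 = Z,  H_1 = Z/2,  H_2 = 0.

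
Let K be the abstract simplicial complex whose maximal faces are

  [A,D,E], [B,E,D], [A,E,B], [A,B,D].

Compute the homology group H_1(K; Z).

H_1 ≅ 0.

Take the total order A < B < D < E on the vertex set. Then K (dimension 2) consists of the simplices:

  0-simplices (4): A, B, D, E
  1-simplices (6): AB, AD, AE, BD, BE, DE
  2-simplices (4): ABD, ABE, ADE, BDE

giving chain groups C_0 ≅ Z^4, C_1 ≅ Z^6, C_2 ≅ Z^4.

Boundary ∂_1: C_1 → C_0 maps an edge to its endpoints' difference, ∂[p,q] = q − p.
The 4×6 boundary matrix has rank 3 and Smith normal form diag(1,1,1).

∂_2: C_2 → C_1 acts by ∂[p,q,r] = [q,r] − [p,r] + [p,q]. For instance
  ∂ABE = BE − AE + AB,
  ∂ABD = BD − AD + AB.
The resulting 6×4 matrix has rank 3, and its Smith normal form has invariant factors (1,1,1).

Computing H_k = (kernel of ∂_k) / (image of ∂_{k+1}):

  H_1: rank ker ∂_1 − rank ∂_2 = (6 − 3) − 3 = 0, and the invariant factors of ∂_2 are all 1, so H_1 ≅ 0.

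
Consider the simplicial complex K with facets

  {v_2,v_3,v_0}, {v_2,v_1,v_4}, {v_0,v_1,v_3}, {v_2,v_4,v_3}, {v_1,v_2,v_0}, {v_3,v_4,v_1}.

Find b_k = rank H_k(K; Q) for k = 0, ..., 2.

b_0 = 1, b_1 = 0, b_2 = 1.

Take the total order v_0 < v_1 < v_2 < v_3 < v_4 on the vertex set. Then K (dimension 2) consists of the simplices:

  0-simplices (5): [v_0], [v_1], [v_2], [v_3], [v_4]
  1-simplices (9): [v_0,v_1], [v_0,v_2], [v_0,v_3], [v_1,v_2], [v_1,v_3], [v_1,v_4], [v_2,v_3], [v_2,v_4], [v_3,v_4]
  2-simplices (6): [v_0,v_1,v_2], [v_0,v_1,v_3], [v_0,v_2,v_3], [v_1,v_2,v_4], [v_1,v_3,v_4], [v_2,v_3,v_4]

Hence C_0 ≅ Z^5, C_1 ≅ Z^9, C_2 ≅ Z^6.

∂_1: C_1 → C_0 sends each edge [p,q] (with p < q) to q − p. For instance
  ∂[v_1,v_4] = [v_4] − [v_1].
This gives a 5×9 integer matrix of rank 4; reducing to Smith normal form yields diagonal entries (1,1,1,1).

Boundary ∂_2: C_2 → C_1 sends each 2-simplex [p,q,r] to [q,r] − [p,r] + [p,q]. For instance
  ∂[v_2,v_3,v_4] = [v_3,v_4] − [v_2,v_4] + [v_2,v_3],
  ∂[v_0,v_2,v_3] = [v_2,v_3] − [v_0,v_3] + [v_0,v_2].
As a 9×6 matrix over Z this has rank 5, with invariant factors (1,1,1,1,1).

Now H_k = ker ∂_k / im ∂_{k+1}, so:

  H_0: rank C_0 − rank ∂_1 = 5 − 4 = 1, and the invariant factors of ∂_1 are all 1, so H_0 ≅ Z.
  H_1: rank ker ∂_1 − rank ∂_2 = (9 − 4) − 5 = 0, and the invariant factors of ∂_2 are all 1, so H_1 ≅ 0.
  H_2: rank ker ∂_2 − rank ∂_3 = (6 − 5) − 0 = 1, and there is no ∂_3, so H_2 ≅ Z.

(K is a triangulation of the 2-sphere S^2.)

Hence the Betti numbers are b_0 = 1, b_1 = 0, b_2 = 1.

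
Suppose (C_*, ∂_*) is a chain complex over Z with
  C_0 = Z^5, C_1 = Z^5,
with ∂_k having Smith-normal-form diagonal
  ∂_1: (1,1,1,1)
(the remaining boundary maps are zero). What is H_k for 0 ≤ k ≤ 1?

H_0: b_0 = 5 − 0 − 4 = 1; torsion from ∂_1 factors > 1: none. So H_0 ≅ Z.
H_1: b_1 = 5 − 4 − 0 = 1; torsion from ∂_2 factors > 1: none. So H_1 ≅ Z.

H_0 ≅ Z,  H_1 ≅ Z.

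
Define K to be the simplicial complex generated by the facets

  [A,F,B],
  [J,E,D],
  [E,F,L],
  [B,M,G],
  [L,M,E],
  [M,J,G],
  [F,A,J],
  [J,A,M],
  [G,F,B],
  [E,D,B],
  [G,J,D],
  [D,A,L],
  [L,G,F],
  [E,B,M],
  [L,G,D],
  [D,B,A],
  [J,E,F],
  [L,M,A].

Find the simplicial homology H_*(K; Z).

H_0 ≅ Z,  H_1 ≅ Z^2,  H_2 ≅ Z.

Fix the vertex order A < B < D < E < F < G < J < L < M and write every simplex with vertices in increasing order. Then dim K = 2 and the simplices of K are:

  0-simplices (9): A, B, D, E, F, G, J, L, M
  1-simplices (27): AB, AD, AF, AJ, AL, AM, BD, BE, BF, BG, BM, DE, DG, DJ, DL, EF, EJ, EL, EM, FG, FJ, FL, GJ, GL, GM, JM, LM
  2-simplices (18): ABD, ABF, ADL, AFJ, AJM, ALM, BDE, BEM, BFG, BGM, DEJ, DGJ, DGL, EFJ, EFL, ELM, FGL, GJM

Hence C_0 ≅ Z^9, C_1 ≅ Z^27, C_2 ≅ Z^18.

∂_1: C_1 → C_0 sends each edge [p,q] (with p < q) to q − p.
The resulting 9×27 matrix has rank 8, and its Smith normal form has invariant factors (1,1,1,1,1,1,1,1).

Boundary ∂_2: C_2 → C_1 maps a triangle to the signed sum of its edges. For instance
  ∂FGL = GL − FL + FG,
  ∂ABF = BF − AF + AB.
As a 27×18 matrix over Z this has rank 17, with invariant factors (1,1,1,1,1,1,1,1,1,1,1,1,1,1,1,1,1).

Reading off H_k = ker ∂_k / im ∂_{k+1}:

  H_0: rank C_0 − rank ∂_1 = 9 − 8 = 1, and the invariant factors of ∂_1 are all 1, so H_0 ≅ Z.
  H_1: rank ker ∂_1 − rank ∂_2 = (27 − 8) − 17 = 2, and the invariant factors of ∂_2 are all 1, so H_1 ≅ Z^2.
  H_2: rank ker ∂_2 − rank ∂_3 = (18 − 17) − 0 = 1, and there is no ∂_3, so H_2 ≅ Z.

(K is a triangulation of the torus T^2.)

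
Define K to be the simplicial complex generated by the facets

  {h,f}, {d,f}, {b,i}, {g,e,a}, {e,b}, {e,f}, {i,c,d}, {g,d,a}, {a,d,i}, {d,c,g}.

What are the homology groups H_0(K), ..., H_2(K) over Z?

H_0 ≅ Z,  H_1 ≅ Z^2,  H_2 = 0.

K has 9 vertices, 15 edges, 5 triangles.
rank ∂_0 = 0, rank ∂_1 = 8 ⇒ b_0 = 9 − 0 − 8 = 1; all invariant factors of ∂_1 are 1 so no torsion. So H_0 ≅ Z.
rank ∂_1 = 8, rank ∂_2 = 5 ⇒ b_1 = 15 − 8 − 5 = 2; all invariant factors of ∂_2 are 1 so no torsion. So H_1 ≅ Z^2.
rank ∂_2 = 5, rank ∂_3 = 0 ⇒ b_2 = 5 − 5 − 0 = 0. So H_2 ≅ 0.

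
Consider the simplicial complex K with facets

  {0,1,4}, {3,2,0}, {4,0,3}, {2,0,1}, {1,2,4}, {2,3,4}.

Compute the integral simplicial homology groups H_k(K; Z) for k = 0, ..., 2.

Fix the vertex order 0 < 1 < 2 < 3 < 4 and write every simplex with vertices in increasing order. Then dim K = 2 and the simplices of K are:

  0-simplices (5): [0], [1], [2], [3], [4]
  1-simplices (9): [0,1], [0,2], [0,3], [0,4], [1,2], [1,4], [2,3], [2,4], [3,4]
  2-simplices (6): [0,1,2], [0,1,4], [0,2,3], [0,3,4], [1,2,4], [2,3,4]

Hence C_0 ≅ Z^5, C_1 ≅ Z^9, C_2 ≅ Z^6.

The boundary map ∂_1: C_1 → C_0 sends each edge [p,q] (with p < q) to q − p. For instance
  ∂[0,3] = [3] − [0].
This gives a 5×9 integer matrix of rank 4; reducing to Smith normal form yields diagonal entries (1,1,1,1).

∂_2: C_2 → C_1 sends each 2-simplex [p,q,r] to [q,r] − [p,r] + [p,q]. For instance
  ∂[0,2,3] = [2,3] − [0,3] + [0,2],
  ∂[0,3,4] = [3,4] − [0,4] + [0,3].
The 9×6 boundary matrix has rank 5 and Smith normal form diag(1,1,1,1,1).

Computing H_k = (kernel of ∂_k) / (image of ∂_{k+1}):

  H_0: rank C_0 − rank ∂_1 = 5 − 4 = 1, and the invariant factors of ∂_1 are all 1, so H_0 = Z.
  H_1: rank ker ∂_1 − rank ∂_2 = (9 − 4) − 5 = 0, and the invariant factors of ∂_2 are all 1, so H_1 = 0.
  H_2: rank ker ∂_2 − rank ∂_3 = (6 − 5) − 0 = 1, and there is no ∂_3, so H_2 = Z.

(K is a triangulation of the 2-sphere S^2.)

H_0 = Z,  H_1 = 0,  H_2 = Z.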